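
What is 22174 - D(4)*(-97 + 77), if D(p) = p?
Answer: 22254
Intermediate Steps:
22174 - D(4)*(-97 + 77) = 22174 - 4*(-97 + 77) = 22174 - 4*(-20) = 22174 - 1*(-80) = 22174 + 80 = 22254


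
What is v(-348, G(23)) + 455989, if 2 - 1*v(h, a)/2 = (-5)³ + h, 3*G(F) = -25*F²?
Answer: 456939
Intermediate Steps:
G(F) = -25*F²/3 (G(F) = (-25*F²)/3 = -25*F²/3)
v(h, a) = 254 - 2*h (v(h, a) = 4 - 2*((-5)³ + h) = 4 - 2*(-125 + h) = 4 + (250 - 2*h) = 254 - 2*h)
v(-348, G(23)) + 455989 = (254 - 2*(-348)) + 455989 = (254 + 696) + 455989 = 950 + 455989 = 456939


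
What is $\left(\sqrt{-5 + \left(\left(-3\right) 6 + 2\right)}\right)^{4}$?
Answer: $441$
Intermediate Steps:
$\left(\sqrt{-5 + \left(\left(-3\right) 6 + 2\right)}\right)^{4} = \left(\sqrt{-5 + \left(-18 + 2\right)}\right)^{4} = \left(\sqrt{-5 - 16}\right)^{4} = \left(\sqrt{-21}\right)^{4} = \left(i \sqrt{21}\right)^{4} = 441$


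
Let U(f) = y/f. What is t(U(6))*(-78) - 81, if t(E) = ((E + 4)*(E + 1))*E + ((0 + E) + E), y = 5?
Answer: -28331/36 ≈ -786.97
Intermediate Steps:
U(f) = 5/f
t(E) = 2*E + E*(1 + E)*(4 + E) (t(E) = ((4 + E)*(1 + E))*E + (E + E) = ((1 + E)*(4 + E))*E + 2*E = E*(1 + E)*(4 + E) + 2*E = 2*E + E*(1 + E)*(4 + E))
t(U(6))*(-78) - 81 = ((5/6)*(6 + (5/6)² + 5*(5/6)))*(-78) - 81 = ((5*(⅙))*(6 + (5*(⅙))² + 5*(5*(⅙))))*(-78) - 81 = (5*(6 + (⅚)² + 5*(⅚))/6)*(-78) - 81 = (5*(6 + 25/36 + 25/6)/6)*(-78) - 81 = ((⅚)*(391/36))*(-78) - 81 = (1955/216)*(-78) - 81 = -25415/36 - 81 = -28331/36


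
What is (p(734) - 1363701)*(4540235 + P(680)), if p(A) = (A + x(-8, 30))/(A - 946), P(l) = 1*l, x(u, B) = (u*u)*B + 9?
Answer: -1312811561656625/212 ≈ -6.1925e+12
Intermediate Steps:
x(u, B) = 9 + B*u² (x(u, B) = u²*B + 9 = B*u² + 9 = 9 + B*u²)
P(l) = l
p(A) = (1929 + A)/(-946 + A) (p(A) = (A + (9 + 30*(-8)²))/(A - 946) = (A + (9 + 30*64))/(-946 + A) = (A + (9 + 1920))/(-946 + A) = (A + 1929)/(-946 + A) = (1929 + A)/(-946 + A))
(p(734) - 1363701)*(4540235 + P(680)) = ((1929 + 734)/(-946 + 734) - 1363701)*(4540235 + 680) = (2663/(-212) - 1363701)*4540915 = (-1/212*2663 - 1363701)*4540915 = (-2663/212 - 1363701)*4540915 = -289107275/212*4540915 = -1312811561656625/212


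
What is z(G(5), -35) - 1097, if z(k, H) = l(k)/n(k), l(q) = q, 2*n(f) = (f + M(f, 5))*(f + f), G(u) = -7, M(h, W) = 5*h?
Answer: -46075/42 ≈ -1097.0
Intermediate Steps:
n(f) = 6*f**2 (n(f) = ((f + 5*f)*(f + f))/2 = ((6*f)*(2*f))/2 = (12*f**2)/2 = 6*f**2)
z(k, H) = 1/(6*k) (z(k, H) = k/((6*k**2)) = k*(1/(6*k**2)) = 1/(6*k))
z(G(5), -35) - 1097 = (1/6)/(-7) - 1097 = (1/6)*(-1/7) - 1097 = -1/42 - 1097 = -46075/42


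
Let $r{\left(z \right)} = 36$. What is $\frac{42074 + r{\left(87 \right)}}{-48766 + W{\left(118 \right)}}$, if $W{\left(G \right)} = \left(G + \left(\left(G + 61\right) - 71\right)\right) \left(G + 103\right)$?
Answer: $\frac{4211}{118} \approx 35.686$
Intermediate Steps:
$W{\left(G \right)} = \left(-10 + 2 G\right) \left(103 + G\right)$ ($W{\left(G \right)} = \left(G + \left(\left(61 + G\right) - 71\right)\right) \left(103 + G\right) = \left(G + \left(-10 + G\right)\right) \left(103 + G\right) = \left(-10 + 2 G\right) \left(103 + G\right)$)
$\frac{42074 + r{\left(87 \right)}}{-48766 + W{\left(118 \right)}} = \frac{42074 + 36}{-48766 + \left(-1030 + 2 \cdot 118^{2} + 196 \cdot 118\right)} = \frac{42110}{-48766 + \left(-1030 + 2 \cdot 13924 + 23128\right)} = \frac{42110}{-48766 + \left(-1030 + 27848 + 23128\right)} = \frac{42110}{-48766 + 49946} = \frac{42110}{1180} = 42110 \cdot \frac{1}{1180} = \frac{4211}{118}$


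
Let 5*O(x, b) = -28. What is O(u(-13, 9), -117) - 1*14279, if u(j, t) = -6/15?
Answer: -71423/5 ≈ -14285.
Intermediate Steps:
u(j, t) = -2/5 (u(j, t) = -6*1/15 = -2/5)
O(x, b) = -28/5 (O(x, b) = (1/5)*(-28) = -28/5)
O(u(-13, 9), -117) - 1*14279 = -28/5 - 1*14279 = -28/5 - 14279 = -71423/5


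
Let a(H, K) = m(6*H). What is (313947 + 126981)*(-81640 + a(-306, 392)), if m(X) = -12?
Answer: -36002653056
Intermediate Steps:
a(H, K) = -12
(313947 + 126981)*(-81640 + a(-306, 392)) = (313947 + 126981)*(-81640 - 12) = 440928*(-81652) = -36002653056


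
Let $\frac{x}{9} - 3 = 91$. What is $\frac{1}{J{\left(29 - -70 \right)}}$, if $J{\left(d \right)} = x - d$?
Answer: $\frac{1}{747} \approx 0.0013387$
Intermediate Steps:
$x = 846$ ($x = 27 + 9 \cdot 91 = 27 + 819 = 846$)
$J{\left(d \right)} = 846 - d$
$\frac{1}{J{\left(29 - -70 \right)}} = \frac{1}{846 - \left(29 - -70\right)} = \frac{1}{846 - \left(29 + 70\right)} = \frac{1}{846 - 99} = \frac{1}{747}$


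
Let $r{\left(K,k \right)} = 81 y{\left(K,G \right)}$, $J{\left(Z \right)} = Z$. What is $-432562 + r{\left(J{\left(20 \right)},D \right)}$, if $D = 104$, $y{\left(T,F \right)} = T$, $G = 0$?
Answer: $-430942$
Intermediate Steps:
$r{\left(K,k \right)} = 81 K$
$-432562 + r{\left(J{\left(20 \right)},D \right)} = -432562 + 81 \cdot 20 = -432562 + 1620 = -430942$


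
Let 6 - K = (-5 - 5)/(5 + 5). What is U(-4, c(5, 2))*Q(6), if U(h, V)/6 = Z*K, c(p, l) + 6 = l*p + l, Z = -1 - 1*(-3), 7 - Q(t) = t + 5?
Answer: -336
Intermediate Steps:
Q(t) = 2 - t (Q(t) = 7 - (t + 5) = 7 - (5 + t) = 7 + (-5 - t) = 2 - t)
K = 7 (K = 6 - (-5 - 5)/(5 + 5) = 6 - (-10)/10 = 6 - 1*(-1) = 6 + 1 = 7)
Z = 2 (Z = -1 + 3 = 2)
c(p, l) = -6 + l + l*p (c(p, l) = -6 + (l*p + l) = -6 + (l + l*p) = -6 + l + l*p)
U(h, V) = 84 (U(h, V) = 6*(2*7) = 6*14 = 84)
U(-4, c(5, 2))*Q(6) = 84*(2 - 1*6) = 84*(2 - 6) = 84*(-4) = -336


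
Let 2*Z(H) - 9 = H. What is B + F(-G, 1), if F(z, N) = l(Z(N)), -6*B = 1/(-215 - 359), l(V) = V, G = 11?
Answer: 17221/3444 ≈ 5.0003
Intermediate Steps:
Z(H) = 9/2 + H/2
B = 1/3444 (B = -1/(6*(-215 - 359)) = -⅙/(-574) = -⅙*(-1/574) = 1/3444 ≈ 0.00029036)
F(z, N) = 9/2 + N/2
B + F(-G, 1) = 1/3444 + (9/2 + (½)*1) = 1/3444 + (9/2 + ½) = 1/3444 + 5 = 17221/3444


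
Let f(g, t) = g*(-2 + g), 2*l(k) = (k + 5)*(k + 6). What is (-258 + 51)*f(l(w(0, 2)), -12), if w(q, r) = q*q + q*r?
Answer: -40365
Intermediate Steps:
w(q, r) = q² + q*r
l(k) = (5 + k)*(6 + k)/2 (l(k) = ((k + 5)*(k + 6))/2 = ((5 + k)*(6 + k))/2 = (5 + k)*(6 + k)/2)
(-258 + 51)*f(l(w(0, 2)), -12) = (-258 + 51)*((15 + (0*(0 + 2))²/2 + 11*(0*(0 + 2))/2)*(-2 + (15 + (0*(0 + 2))²/2 + 11*(0*(0 + 2))/2))) = -207*(15 + (0*2)²/2 + 11*(0*2)/2)*(-2 + (15 + (0*2)²/2 + 11*(0*2)/2)) = -207*(15 + (½)*0² + (11/2)*0)*(-2 + (15 + (½)*0² + (11/2)*0)) = -207*(15 + (½)*0 + 0)*(-2 + (15 + (½)*0 + 0)) = -207*(15 + 0 + 0)*(-2 + (15 + 0 + 0)) = -3105*(-2 + 15) = -3105*13 = -207*195 = -40365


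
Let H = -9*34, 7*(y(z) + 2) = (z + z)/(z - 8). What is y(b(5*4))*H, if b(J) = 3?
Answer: 23256/35 ≈ 664.46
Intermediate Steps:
y(z) = -2 + 2*z/(7*(-8 + z)) (y(z) = -2 + ((z + z)/(z - 8))/7 = -2 + ((2*z)/(-8 + z))/7 = -2 + (2*z/(-8 + z))/7 = -2 + 2*z/(7*(-8 + z)))
H = -306
y(b(5*4))*H = (4*(28 - 3*3)/(7*(-8 + 3)))*(-306) = ((4/7)*(28 - 9)/(-5))*(-306) = ((4/7)*(-1/5)*19)*(-306) = -76/35*(-306) = 23256/35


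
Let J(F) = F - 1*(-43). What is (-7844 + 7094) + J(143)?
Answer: -564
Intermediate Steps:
J(F) = 43 + F (J(F) = F + 43 = 43 + F)
(-7844 + 7094) + J(143) = (-7844 + 7094) + (43 + 143) = -750 + 186 = -564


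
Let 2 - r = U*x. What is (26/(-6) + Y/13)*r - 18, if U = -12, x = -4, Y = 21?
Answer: 4174/39 ≈ 107.03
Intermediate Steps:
r = -46 (r = 2 - (-12)*(-4) = 2 - 1*48 = 2 - 48 = -46)
(26/(-6) + Y/13)*r - 18 = (26/(-6) + 21/13)*(-46) - 18 = (26*(-⅙) + 21*(1/13))*(-46) - 18 = (-13/3 + 21/13)*(-46) - 18 = -106/39*(-46) - 18 = 4876/39 - 18 = 4174/39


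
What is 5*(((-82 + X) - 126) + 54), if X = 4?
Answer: -750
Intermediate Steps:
5*(((-82 + X) - 126) + 54) = 5*(((-82 + 4) - 126) + 54) = 5*((-78 - 126) + 54) = 5*(-204 + 54) = 5*(-150) = -750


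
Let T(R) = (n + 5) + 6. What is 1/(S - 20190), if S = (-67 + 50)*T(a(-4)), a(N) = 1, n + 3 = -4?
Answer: -1/20258 ≈ -4.9363e-5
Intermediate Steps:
n = -7 (n = -3 - 4 = -7)
T(R) = 4 (T(R) = (-7 + 5) + 6 = -2 + 6 = 4)
S = -68 (S = (-67 + 50)*4 = -17*4 = -68)
1/(S - 20190) = 1/(-68 - 20190) = 1/(-20258) = -1/20258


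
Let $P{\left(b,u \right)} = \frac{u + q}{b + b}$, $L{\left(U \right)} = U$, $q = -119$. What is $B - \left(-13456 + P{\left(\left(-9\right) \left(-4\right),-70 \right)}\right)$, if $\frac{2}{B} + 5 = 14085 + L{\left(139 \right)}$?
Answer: $\frac{1530945527}{113752} \approx 13459.0$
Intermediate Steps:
$B = \frac{2}{14219}$ ($B = \frac{2}{-5 + \left(14085 + 139\right)} = \frac{2}{-5 + 14224} = \frac{2}{14219} \approx 0.00014066$)
$P{\left(b,u \right)} = \frac{-119 + u}{2 b}$ ($P{\left(b,u \right)} = \frac{u - 119}{b + b} = \frac{-119 + u}{2 b}$)
$B - \left(-13456 + P{\left(\left(-9\right) \left(-4\right),-70 \right)}\right) = \frac{2}{14219} + \left(13456 - \frac{-119 - 70}{2 \left(\left(-9\right) \left(-4\right)\right)}\right) = \frac{2}{14219} + \left(13456 - \frac{1}{2} \cdot \frac{1}{36} \left(-189\right)\right) = \frac{2}{14219} + \left(13456 - - \frac{21}{8}\right) = \frac{2}{14219} + \left(13456 + \frac{21}{8}\right) = \frac{2}{14219} + \frac{107669}{8} = \frac{1530945527}{113752}$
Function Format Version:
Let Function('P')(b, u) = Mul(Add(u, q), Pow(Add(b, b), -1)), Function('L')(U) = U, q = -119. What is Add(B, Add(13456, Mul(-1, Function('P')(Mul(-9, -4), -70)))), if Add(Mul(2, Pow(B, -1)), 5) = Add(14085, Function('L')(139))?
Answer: Rational(1530945527, 113752) ≈ 13459.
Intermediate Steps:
B = Rational(2, 14219) (B = Mul(2, Pow(Add(-5, Add(14085, 139)), -1)) = Mul(2, Pow(Add(-5, 14224), -1)) = Mul(2, Pow(14219, -1)) = Mul(2, Rational(1, 14219)) = Rational(2, 14219) ≈ 0.00014066)
Function('P')(b, u) = Mul(Rational(1, 2), Pow(b, -1), Add(-119, u)) (Function('P')(b, u) = Mul(Add(u, -119), Pow(Add(b, b), -1)) = Mul(Add(-119, u), Pow(Mul(2, b), -1)) = Mul(Add(-119, u), Mul(Rational(1, 2), Pow(b, -1))) = Mul(Rational(1, 2), Pow(b, -1), Add(-119, u)))
Add(B, Add(13456, Mul(-1, Function('P')(Mul(-9, -4), -70)))) = Add(Rational(2, 14219), Add(13456, Mul(-1, Mul(Rational(1, 2), Pow(Mul(-9, -4), -1), Add(-119, -70))))) = Add(Rational(2, 14219), Add(13456, Mul(-1, Mul(Rational(1, 2), Pow(36, -1), -189)))) = Add(Rational(2, 14219), Add(13456, Mul(-1, Mul(Rational(1, 2), Rational(1, 36), -189)))) = Add(Rational(2, 14219), Add(13456, Mul(-1, Rational(-21, 8)))) = Add(Rational(2, 14219), Add(13456, Rational(21, 8))) = Add(Rational(2, 14219), Rational(107669, 8)) = Rational(1530945527, 113752)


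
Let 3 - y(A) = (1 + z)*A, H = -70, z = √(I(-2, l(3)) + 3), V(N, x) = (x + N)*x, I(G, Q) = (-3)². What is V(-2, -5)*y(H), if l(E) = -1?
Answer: 2555 + 4900*√3 ≈ 11042.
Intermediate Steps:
I(G, Q) = 9
V(N, x) = x*(N + x) (V(N, x) = (N + x)*x = x*(N + x))
z = 2*√3 (z = √(9 + 3) = √12 = 2*√3 ≈ 3.4641)
y(A) = 3 - A*(1 + 2*√3) (y(A) = 3 - (1 + 2*√3)*A = 3 - A*(1 + 2*√3))
V(-2, -5)*y(H) = (-5*(-2 - 5))*(3 - 1*(-70) - 2*(-70)*√3) = (-5*(-7))*(3 + 70 + 140*√3) = 35*(73 + 140*√3) = 2555 + 4900*√3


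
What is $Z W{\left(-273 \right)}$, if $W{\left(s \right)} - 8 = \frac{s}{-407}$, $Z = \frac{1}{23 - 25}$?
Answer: $- \frac{3529}{814} \approx -4.3354$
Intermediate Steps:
$Z = - \frac{1}{2}$ ($Z = \frac{1}{-2} = - \frac{1}{2} \approx -0.5$)
$W{\left(s \right)} = 8 - \frac{s}{407}$ ($W{\left(s \right)} = 8 + \frac{s}{-407} = 8 + s \left(- \frac{1}{407}\right) = 8 - \frac{s}{407}$)
$Z W{\left(-273 \right)} = - \frac{8 - - \frac{273}{407}}{2} = - \frac{8 + \frac{273}{407}}{2} = \left(- \frac{1}{2}\right) \frac{3529}{407} = - \frac{3529}{814}$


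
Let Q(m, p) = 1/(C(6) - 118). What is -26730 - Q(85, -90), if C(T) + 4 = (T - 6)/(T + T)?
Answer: -3261059/122 ≈ -26730.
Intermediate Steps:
C(T) = -4 + (-6 + T)/(2*T) (C(T) = -4 + (T - 6)/(T + T) = -4 + (-6 + T)/((2*T)) = -4 + (-6 + T)*(1/(2*T)) = -4 + (-6 + T)/(2*T))
Q(m, p) = -1/122 (Q(m, p) = 1/((-7/2 - 3/6) - 118) = 1/((-7/2 - 3*1/6) - 118) = 1/((-7/2 - 1/2) - 118) = 1/(-4 - 118) = 1/(-122) = -1/122)
-26730 - Q(85, -90) = -26730 - 1*(-1/122) = -26730 + 1/122 = -3261059/122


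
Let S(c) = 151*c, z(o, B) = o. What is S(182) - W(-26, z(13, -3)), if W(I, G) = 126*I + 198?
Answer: 30560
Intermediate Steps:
W(I, G) = 198 + 126*I
S(182) - W(-26, z(13, -3)) = 151*182 - (198 + 126*(-26)) = 27482 - (198 - 3276) = 27482 - 1*(-3078) = 27482 + 3078 = 30560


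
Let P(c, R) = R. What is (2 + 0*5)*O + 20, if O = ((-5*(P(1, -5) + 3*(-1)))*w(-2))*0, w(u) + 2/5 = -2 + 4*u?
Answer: 20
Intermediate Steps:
w(u) = -12/5 + 4*u (w(u) = -⅖ + (-2 + 4*u) = -12/5 + 4*u)
O = 0 (O = ((-5*(-5 + 3*(-1)))*(-12/5 + 4*(-2)))*0 = ((-5*(-5 - 3))*(-12/5 - 8))*0 = (-5*(-8)*(-52/5))*0 = (40*(-52/5))*0 = -416*0 = 0)
(2 + 0*5)*O + 20 = (2 + 0*5)*0 + 20 = (2 + 0)*0 + 20 = 2*0 + 20 = 0 + 20 = 20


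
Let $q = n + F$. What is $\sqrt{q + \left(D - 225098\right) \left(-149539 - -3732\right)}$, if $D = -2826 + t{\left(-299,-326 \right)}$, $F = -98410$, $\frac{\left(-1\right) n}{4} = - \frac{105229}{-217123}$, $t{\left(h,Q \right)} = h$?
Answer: $\frac{\sqrt{1568729855416291421411}}{217123} \approx 1.8242 \cdot 10^{5}$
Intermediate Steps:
$n = - \frac{420916}{217123}$ ($n = - 4 \left(- \frac{105229}{-217123}\right) = - 4 \left(\left(-105229\right) \left(- \frac{1}{217123}\right)\right) = \left(-4\right) \frac{105229}{217123} = - \frac{420916}{217123} \approx -1.9386$)
$q = - \frac{21367495346}{217123}$ ($q = - \frac{420916}{217123} - 98410 = - \frac{21367495346}{217123} \approx -98412.0$)
$D = -3125$ ($D = -2826 - 299 = -3125$)
$\sqrt{q + \left(D - 225098\right) \left(-149539 - -3732\right)} = \sqrt{- \frac{21367495346}{217123} + \left(-3125 - 225098\right) \left(-149539 - -3732\right)} = \sqrt{- \frac{21367495346}{217123} - 228223 \left(-149539 + 3732\right)} = \sqrt{- \frac{21367495346}{217123} - -33276510961} = \sqrt{- \frac{21367495346}{217123} + 33276510961} = \sqrt{\frac{7225074521889857}{217123}} = \frac{\sqrt{1568729855416291421411}}{217123}$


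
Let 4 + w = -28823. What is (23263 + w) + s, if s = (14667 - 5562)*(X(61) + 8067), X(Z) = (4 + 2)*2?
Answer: 73553731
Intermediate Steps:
w = -28827 (w = -4 - 28823 = -28827)
X(Z) = 12 (X(Z) = 6*2 = 12)
s = 73559295 (s = (14667 - 5562)*(12 + 8067) = 9105*8079 = 73559295)
(23263 + w) + s = (23263 - 28827) + 73559295 = -5564 + 73559295 = 73553731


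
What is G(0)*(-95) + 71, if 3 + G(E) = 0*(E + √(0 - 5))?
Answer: 356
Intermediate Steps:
G(E) = -3 (G(E) = -3 + 0*(E + √(0 - 5)) = -3 + 0*(E + √(-5)) = -3 + 0*(E + I*√5) = -3 + 0 = -3)
G(0)*(-95) + 71 = -3*(-95) + 71 = 285 + 71 = 356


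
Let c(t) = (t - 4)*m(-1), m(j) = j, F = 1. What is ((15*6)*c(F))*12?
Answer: 3240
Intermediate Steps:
c(t) = 4 - t (c(t) = (t - 4)*(-1) = (-4 + t)*(-1) = 4 - t)
((15*6)*c(F))*12 = ((15*6)*(4 - 1*1))*12 = (90*(4 - 1))*12 = (90*3)*12 = 270*12 = 3240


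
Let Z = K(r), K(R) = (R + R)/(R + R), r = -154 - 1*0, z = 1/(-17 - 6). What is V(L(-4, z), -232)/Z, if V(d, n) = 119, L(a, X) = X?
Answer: 119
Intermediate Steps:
z = -1/23 (z = 1/(-23) = -1/23 ≈ -0.043478)
r = -154 (r = -154 + 0 = -154)
K(R) = 1 (K(R) = (2*R)/((2*R)) = (2*R)*(1/(2*R)) = 1)
Z = 1
V(L(-4, z), -232)/Z = 119/1 = 119*1 = 119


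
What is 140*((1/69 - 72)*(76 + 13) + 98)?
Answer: -60942140/69 ≈ -8.8322e+5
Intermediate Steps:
140*((1/69 - 72)*(76 + 13) + 98) = 140*((1/69 - 72)*89 + 98) = 140*(-4967/69*89 + 98) = 140*(-442063/69 + 98) = 140*(-435301/69) = -60942140/69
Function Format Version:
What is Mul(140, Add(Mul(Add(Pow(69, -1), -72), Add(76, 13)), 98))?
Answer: Rational(-60942140, 69) ≈ -8.8322e+5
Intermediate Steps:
Mul(140, Add(Mul(Add(Pow(69, -1), -72), Add(76, 13)), 98)) = Mul(140, Add(Mul(Add(Rational(1, 69), -72), 89), 98)) = Mul(140, Add(Mul(Rational(-4967, 69), 89), 98)) = Mul(140, Add(Rational(-442063, 69), 98)) = Mul(140, Rational(-435301, 69)) = Rational(-60942140, 69)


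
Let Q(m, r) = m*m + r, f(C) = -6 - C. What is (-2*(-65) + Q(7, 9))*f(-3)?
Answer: -564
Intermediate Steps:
Q(m, r) = r + m² (Q(m, r) = m² + r = r + m²)
(-2*(-65) + Q(7, 9))*f(-3) = (-2*(-65) + (9 + 7²))*(-6 - 1*(-3)) = (130 + (9 + 49))*(-6 + 3) = (130 + 58)*(-3) = 188*(-3) = -564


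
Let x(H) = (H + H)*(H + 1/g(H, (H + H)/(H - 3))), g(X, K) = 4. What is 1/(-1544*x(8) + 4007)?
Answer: -1/199801 ≈ -5.0050e-6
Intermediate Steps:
x(H) = 2*H*(¼ + H) (x(H) = (H + H)*(H + 1/4) = (2*H)*(H + ¼) = (2*H)*(¼ + H) = 2*H*(¼ + H))
1/(-1544*x(8) + 4007) = 1/(-772*8*(1 + 4*8) + 4007) = 1/(-772*8*(1 + 32) + 4007) = 1/(-772*8*33 + 4007) = 1/(-1544*132 + 4007) = 1/(-203808 + 4007) = 1/(-199801) = -1/199801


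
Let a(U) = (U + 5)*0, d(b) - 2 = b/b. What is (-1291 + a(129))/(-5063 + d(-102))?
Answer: 1291/5060 ≈ 0.25514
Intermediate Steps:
d(b) = 3 (d(b) = 2 + b/b = 2 + 1 = 3)
a(U) = 0 (a(U) = (5 + U)*0 = 0)
(-1291 + a(129))/(-5063 + d(-102)) = (-1291 + 0)/(-5063 + 3) = -1291/(-5060) = -1291*(-1/5060) = 1291/5060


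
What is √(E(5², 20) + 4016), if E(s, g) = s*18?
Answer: √4466 ≈ 66.828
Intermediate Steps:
E(s, g) = 18*s
√(E(5², 20) + 4016) = √(18*5² + 4016) = √(18*25 + 4016) = √(450 + 4016) = √4466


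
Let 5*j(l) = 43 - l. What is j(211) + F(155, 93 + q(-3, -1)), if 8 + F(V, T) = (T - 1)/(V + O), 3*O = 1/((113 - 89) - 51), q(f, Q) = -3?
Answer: -2575187/62770 ≈ -41.026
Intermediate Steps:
j(l) = 43/5 - l/5 (j(l) = (43 - l)/5 = 43/5 - l/5)
O = -1/81 (O = 1/(3*((113 - 89) - 51)) = 1/(3*(24 - 51)) = (⅓)/(-27) = (⅓)*(-1/27) = -1/81 ≈ -0.012346)
F(V, T) = -8 + (-1 + T)/(-1/81 + V) (F(V, T) = -8 + (T - 1)/(V - 1/81) = -8 + (-1 + T)/(-1/81 + V))
j(211) + F(155, 93 + q(-3, -1)) = (43/5 - ⅕*211) + (-73 - 648*155 + 81*(93 - 3))/(-1 + 81*155) = (43/5 - 211/5) + (-73 - 100440 + 81*90)/(-1 + 12555) = -168/5 + (-73 - 100440 + 7290)/12554 = -168/5 + (1/12554)*(-93223) = -168/5 - 93223/12554 = -2575187/62770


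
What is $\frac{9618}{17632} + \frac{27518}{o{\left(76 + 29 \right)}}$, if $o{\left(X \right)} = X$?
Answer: $\frac{243103633}{925680} \approx 262.62$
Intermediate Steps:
$\frac{9618}{17632} + \frac{27518}{o{\left(76 + 29 \right)}} = \frac{9618}{17632} + \frac{27518}{76 + 29} = 9618 \cdot \frac{1}{17632} + \frac{27518}{105} = \frac{4809}{8816} + 27518 \cdot \frac{1}{105} = \frac{4809}{8816} + \frac{27518}{105} = \frac{243103633}{925680}$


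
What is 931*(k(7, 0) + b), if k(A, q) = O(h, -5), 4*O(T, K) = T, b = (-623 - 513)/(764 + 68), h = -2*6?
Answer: -211337/52 ≈ -4064.2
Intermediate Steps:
h = -12
b = -71/52 (b = -1136/832 = -1136*1/832 = -71/52 ≈ -1.3654)
O(T, K) = T/4
k(A, q) = -3 (k(A, q) = (¼)*(-12) = -3)
931*(k(7, 0) + b) = 931*(-3 - 71/52) = 931*(-227/52) = -211337/52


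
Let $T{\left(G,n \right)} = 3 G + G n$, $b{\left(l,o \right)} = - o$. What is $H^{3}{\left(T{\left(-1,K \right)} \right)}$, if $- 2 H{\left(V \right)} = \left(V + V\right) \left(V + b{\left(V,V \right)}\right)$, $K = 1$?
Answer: $0$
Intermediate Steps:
$H{\left(V \right)} = 0$ ($H{\left(V \right)} = - \frac{\left(V + V\right) \left(V - V\right)}{2} = - \frac{2 V 0}{2} = \left(- \frac{1}{2}\right) 0 = 0$)
$H^{3}{\left(T{\left(-1,K \right)} \right)} = 0^{3} = 0$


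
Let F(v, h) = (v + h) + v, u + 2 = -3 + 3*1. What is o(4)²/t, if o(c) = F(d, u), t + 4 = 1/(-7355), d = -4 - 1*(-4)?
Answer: -29420/29421 ≈ -0.99997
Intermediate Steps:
d = 0 (d = -4 + 4 = 0)
t = -29421/7355 (t = -4 + 1/(-7355) = -4 - 1/7355 = -29421/7355 ≈ -4.0001)
u = -2 (u = -2 + (-3 + 3*1) = -2 + (-3 + 3) = -2 + 0 = -2)
F(v, h) = h + 2*v (F(v, h) = (h + v) + v = h + 2*v)
o(c) = -2 (o(c) = -2 + 2*0 = -2 + 0 = -2)
o(4)²/t = (-2)²/(-29421/7355) = 4*(-7355/29421) = -29420/29421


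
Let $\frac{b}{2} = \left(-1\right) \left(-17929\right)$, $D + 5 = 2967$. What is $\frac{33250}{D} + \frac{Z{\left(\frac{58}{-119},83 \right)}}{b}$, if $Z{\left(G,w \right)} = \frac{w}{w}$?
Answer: $\frac{596140731}{53105698} \approx 11.226$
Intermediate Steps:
$D = 2962$ ($D = -5 + 2967 = 2962$)
$b = 35858$ ($b = 2 \left(\left(-1\right) \left(-17929\right)\right) = 2 \cdot 17929 = 35858$)
$Z{\left(G,w \right)} = 1$
$\frac{33250}{D} + \frac{Z{\left(\frac{58}{-119},83 \right)}}{b} = \frac{33250}{2962} + 1 \cdot \frac{1}{35858} = 33250 \cdot \frac{1}{2962} + 1 \cdot \frac{1}{35858} = \frac{16625}{1481} + \frac{1}{35858} = \frac{596140731}{53105698}$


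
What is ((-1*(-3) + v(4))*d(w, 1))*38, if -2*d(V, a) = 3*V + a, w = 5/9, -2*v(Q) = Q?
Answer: -152/3 ≈ -50.667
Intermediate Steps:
v(Q) = -Q/2
w = 5/9 (w = 5*(1/9) = 5/9 ≈ 0.55556)
d(V, a) = -3*V/2 - a/2 (d(V, a) = -(3*V + a)/2 = -(a + 3*V)/2 = -3*V/2 - a/2)
((-1*(-3) + v(4))*d(w, 1))*38 = ((-1*(-3) - 1/2*4)*(-3/2*5/9 - 1/2*1))*38 = ((3 - 2)*(-5/6 - 1/2))*38 = (1*(-4/3))*38 = -4/3*38 = -152/3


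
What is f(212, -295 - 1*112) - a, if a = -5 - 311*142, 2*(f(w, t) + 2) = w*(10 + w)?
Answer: 67697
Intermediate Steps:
f(w, t) = -2 + w*(10 + w)/2 (f(w, t) = -2 + (w*(10 + w))/2 = -2 + w*(10 + w)/2)
a = -44167 (a = -5 - 44162 = -44167)
f(212, -295 - 1*112) - a = (-2 + (½)*212² + 5*212) - 1*(-44167) = (-2 + (½)*44944 + 1060) + 44167 = (-2 + 22472 + 1060) + 44167 = 23530 + 44167 = 67697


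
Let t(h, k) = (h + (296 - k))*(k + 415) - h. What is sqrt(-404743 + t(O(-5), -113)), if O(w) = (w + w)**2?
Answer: 35*I*sqrt(205) ≈ 501.12*I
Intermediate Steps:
O(w) = 4*w**2 (O(w) = (2*w)**2 = 4*w**2)
t(h, k) = -h + (415 + k)*(296 + h - k) (t(h, k) = (296 + h - k)*(415 + k) - h = (415 + k)*(296 + h - k) - h = -h + (415 + k)*(296 + h - k))
sqrt(-404743 + t(O(-5), -113)) = sqrt(-404743 + (122840 - 1*(-113)**2 - 119*(-113) + 414*(4*(-5)**2) + (4*(-5)**2)*(-113))) = sqrt(-404743 + (122840 - 1*12769 + 13447 + 414*(4*25) + (4*25)*(-113))) = sqrt(-404743 + (122840 - 12769 + 13447 + 414*100 + 100*(-113))) = sqrt(-404743 + (122840 - 12769 + 13447 + 41400 - 11300)) = sqrt(-404743 + 153618) = sqrt(-251125) = 35*I*sqrt(205)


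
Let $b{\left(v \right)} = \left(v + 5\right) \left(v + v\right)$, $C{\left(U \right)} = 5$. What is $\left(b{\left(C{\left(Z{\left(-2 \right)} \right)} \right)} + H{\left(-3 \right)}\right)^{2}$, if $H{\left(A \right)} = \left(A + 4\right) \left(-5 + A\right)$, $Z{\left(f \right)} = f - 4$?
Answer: $8464$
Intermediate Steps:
$Z{\left(f \right)} = -4 + f$ ($Z{\left(f \right)} = f - 4 = -4 + f$)
$H{\left(A \right)} = \left(-5 + A\right) \left(4 + A\right)$ ($H{\left(A \right)} = \left(4 + A\right) \left(-5 + A\right) = \left(-5 + A\right) \left(4 + A\right)$)
$b{\left(v \right)} = 2 v \left(5 + v\right)$ ($b{\left(v \right)} = \left(5 + v\right) 2 v = 2 v \left(5 + v\right)$)
$\left(b{\left(C{\left(Z{\left(-2 \right)} \right)} \right)} + H{\left(-3 \right)}\right)^{2} = \left(2 \cdot 5 \left(5 + 5\right) - \left(17 - 9\right)\right)^{2} = \left(2 \cdot 5 \cdot 10 + \left(-20 + 9 + 3\right)\right)^{2} = \left(100 - 8\right)^{2} = 92^{2} = 8464$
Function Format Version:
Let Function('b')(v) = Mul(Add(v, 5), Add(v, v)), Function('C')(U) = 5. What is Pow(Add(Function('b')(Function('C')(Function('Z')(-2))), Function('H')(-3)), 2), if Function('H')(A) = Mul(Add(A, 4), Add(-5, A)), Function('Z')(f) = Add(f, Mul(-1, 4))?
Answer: 8464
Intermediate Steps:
Function('Z')(f) = Add(-4, f) (Function('Z')(f) = Add(f, -4) = Add(-4, f))
Function('H')(A) = Mul(Add(-5, A), Add(4, A)) (Function('H')(A) = Mul(Add(4, A), Add(-5, A)) = Mul(Add(-5, A), Add(4, A)))
Function('b')(v) = Mul(2, v, Add(5, v)) (Function('b')(v) = Mul(Add(5, v), Mul(2, v)) = Mul(2, v, Add(5, v)))
Pow(Add(Function('b')(Function('C')(Function('Z')(-2))), Function('H')(-3)), 2) = Pow(Add(Mul(2, 5, Add(5, 5)), Add(-20, Pow(-3, 2), Mul(-1, -3))), 2) = Pow(Add(Mul(2, 5, 10), Add(-20, 9, 3)), 2) = Pow(Add(100, -8), 2) = Pow(92, 2) = 8464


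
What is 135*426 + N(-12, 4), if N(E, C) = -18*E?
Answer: 57726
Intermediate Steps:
135*426 + N(-12, 4) = 135*426 - 18*(-12) = 57510 + 216 = 57726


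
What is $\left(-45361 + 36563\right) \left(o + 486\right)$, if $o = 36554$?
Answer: $-325877920$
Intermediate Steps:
$\left(-45361 + 36563\right) \left(o + 486\right) = \left(-45361 + 36563\right) \left(36554 + 486\right) = \left(-8798\right) 37040 = -325877920$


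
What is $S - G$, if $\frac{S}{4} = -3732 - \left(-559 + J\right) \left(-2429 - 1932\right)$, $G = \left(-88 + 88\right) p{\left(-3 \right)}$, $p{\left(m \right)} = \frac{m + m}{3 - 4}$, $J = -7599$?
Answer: $-142323080$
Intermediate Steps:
$p{\left(m \right)} = - 2 m$ ($p{\left(m \right)} = \frac{2 m}{-1} = 2 m \left(-1\right) = - 2 m$)
$G = 0$ ($G = \left(-88 + 88\right) \left(\left(-2\right) \left(-3\right)\right) = 0 \cdot 6 = 0$)
$S = -142323080$ ($S = 4 \left(-3732 - \left(-559 - 7599\right) \left(-2429 - 1932\right)\right) = 4 \left(-3732 - \left(-8158\right) \left(-4361\right)\right) = 4 \left(-3732 - 35577038\right) = 4 \left(-35580770\right) = -142323080$)
$S - G = -142323080 - 0 = -142323080 + 0 = -142323080$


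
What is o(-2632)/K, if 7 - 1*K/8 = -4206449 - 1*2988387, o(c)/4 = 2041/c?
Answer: -2041/37873653552 ≈ -5.3890e-8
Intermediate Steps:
o(c) = 8164/c (o(c) = 4*(2041/c) = 8164/c)
K = 57558744 (K = 56 - 8*(-4206449 - 1*2988387) = 56 - 8*(-4206449 - 2988387) = 56 - 8*(-7194836) = 56 + 57558688 = 57558744)
o(-2632)/K = (8164/(-2632))/57558744 = (8164*(-1/2632))*(1/57558744) = -2041/658*1/57558744 = -2041/37873653552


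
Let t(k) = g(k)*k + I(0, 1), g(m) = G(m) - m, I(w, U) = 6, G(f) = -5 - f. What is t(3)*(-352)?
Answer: 9504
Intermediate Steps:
g(m) = -5 - 2*m (g(m) = (-5 - m) - m = -5 - 2*m)
t(k) = 6 + k*(-5 - 2*k) (t(k) = (-5 - 2*k)*k + 6 = k*(-5 - 2*k) + 6 = 6 + k*(-5 - 2*k))
t(3)*(-352) = (6 - 1*3*(5 + 2*3))*(-352) = (6 - 1*3*(5 + 6))*(-352) = (6 - 1*3*11)*(-352) = (6 - 33)*(-352) = -27*(-352) = 9504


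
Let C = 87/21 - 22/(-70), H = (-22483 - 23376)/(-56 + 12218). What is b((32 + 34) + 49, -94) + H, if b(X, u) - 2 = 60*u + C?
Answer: -2399635253/425670 ≈ -5637.3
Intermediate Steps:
H = -45859/12162 ≈ -3.7707
C = 156/35 (C = 87*(1/21) - 22*(-1/70) = 29/7 + 11/35 = 156/35 ≈ 4.4571)
b(X, u) = 226/35 + 60*u (b(X, u) = 2 + (60*u + 156/35) = 2 + (156/35 + 60*u) = 226/35 + 60*u)
b((32 + 34) + 49, -94) + H = (226/35 + 60*(-94)) - 45859/12162 = (226/35 - 5640) - 45859/12162 = -197174/35 - 45859/12162 = -2399635253/425670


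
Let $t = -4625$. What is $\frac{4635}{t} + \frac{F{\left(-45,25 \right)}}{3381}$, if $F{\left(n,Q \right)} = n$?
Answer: $- \frac{1058604}{1042475} \approx -1.0155$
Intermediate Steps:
$\frac{4635}{t} + \frac{F{\left(-45,25 \right)}}{3381} = \frac{4635}{-4625} - \frac{45}{3381} = 4635 \left(- \frac{1}{4625}\right) - \frac{15}{1127} = - \frac{927}{925} - \frac{15}{1127} = - \frac{1058604}{1042475}$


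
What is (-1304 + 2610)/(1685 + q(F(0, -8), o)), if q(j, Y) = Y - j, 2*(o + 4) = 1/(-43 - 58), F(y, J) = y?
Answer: 263812/339561 ≈ 0.77692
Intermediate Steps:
o = -809/202 (o = -4 + 1/(2*(-43 - 58)) = -4 + (1/2)/(-101) = -4 + (1/2)*(-1/101) = -4 - 1/202 = -809/202 ≈ -4.0050)
(-1304 + 2610)/(1685 + q(F(0, -8), o)) = (-1304 + 2610)/(1685 + (-809/202 - 1*0)) = 1306/(1685 + (-809/202 + 0)) = 1306/(1685 - 809/202) = 1306/(339561/202) = 1306*(202/339561) = 263812/339561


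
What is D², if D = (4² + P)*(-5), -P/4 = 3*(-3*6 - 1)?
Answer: 1488400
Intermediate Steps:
P = 228 (P = -12*(-3*6 - 1) = -12*(-18 - 1) = -12*(-19) = -4*(-57) = 228)
D = -1220 (D = (4² + 228)*(-5) = (16 + 228)*(-5) = 244*(-5) = -1220)
D² = (-1220)² = 1488400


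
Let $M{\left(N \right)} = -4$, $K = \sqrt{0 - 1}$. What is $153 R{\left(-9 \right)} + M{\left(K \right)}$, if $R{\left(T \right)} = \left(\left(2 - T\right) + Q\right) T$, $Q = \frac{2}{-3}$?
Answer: $-14233$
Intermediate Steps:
$K = i$ ($K = \sqrt{-1} = i \approx 1.0 i$)
$Q = - \frac{2}{3}$ ($Q = 2 \left(- \frac{1}{3}\right) = - \frac{2}{3} \approx -0.66667$)
$R{\left(T \right)} = T \left(\frac{4}{3} - T\right)$ ($R{\left(T \right)} = \left(\left(2 - T\right) - \frac{2}{3}\right) T = \left(\frac{4}{3} - T\right) T = T \left(\frac{4}{3} - T\right)$)
$153 R{\left(-9 \right)} + M{\left(K \right)} = 153 \cdot \frac{1}{3} \left(-9\right) \left(4 - -27\right) - 4 = 153 \cdot \frac{1}{3} \left(-9\right) \left(4 + 27\right) - 4 = 153 \cdot \frac{1}{3} \left(-9\right) 31 - 4 = 153 \left(-93\right) - 4 = -14229 - 4 = -14233$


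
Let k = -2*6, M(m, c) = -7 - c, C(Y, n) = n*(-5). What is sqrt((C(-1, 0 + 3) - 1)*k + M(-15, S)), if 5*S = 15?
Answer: sqrt(182) ≈ 13.491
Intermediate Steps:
S = 3 (S = (1/5)*15 = 3)
C(Y, n) = -5*n
k = -12
sqrt((C(-1, 0 + 3) - 1)*k + M(-15, S)) = sqrt((-5*(0 + 3) - 1)*(-12) + (-7 - 1*3)) = sqrt((-5*3 - 1)*(-12) + (-7 - 3)) = sqrt((-15 - 1)*(-12) - 10) = sqrt(-16*(-12) - 10) = sqrt(192 - 10) = sqrt(182)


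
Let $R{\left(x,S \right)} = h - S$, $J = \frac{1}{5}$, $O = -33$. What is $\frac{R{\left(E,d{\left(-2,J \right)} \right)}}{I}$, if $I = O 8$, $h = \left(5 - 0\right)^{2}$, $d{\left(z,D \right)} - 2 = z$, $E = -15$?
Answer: $- \frac{25}{264} \approx -0.094697$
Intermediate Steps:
$J = \frac{1}{5} \approx 0.2$
$d{\left(z,D \right)} = 2 + z$
$h = 25$ ($h = \left(5 + 0\right)^{2} = 5^{2} = 25$)
$R{\left(x,S \right)} = 25 - S$
$I = -264$ ($I = \left(-33\right) 8 = -264$)
$\frac{R{\left(E,d{\left(-2,J \right)} \right)}}{I} = \frac{25 - \left(2 - 2\right)}{-264} = \left(25 - 0\right) \left(- \frac{1}{264}\right) = \left(25 + 0\right) \left(- \frac{1}{264}\right) = 25 \left(- \frac{1}{264}\right) = - \frac{25}{264}$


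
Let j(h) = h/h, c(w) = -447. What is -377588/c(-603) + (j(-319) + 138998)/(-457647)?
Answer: 57579960961/68189403 ≈ 844.41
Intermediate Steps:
j(h) = 1
-377588/c(-603) + (j(-319) + 138998)/(-457647) = -377588/(-447) + (1 + 138998)/(-457647) = -377588*(-1/447) + 138999*(-1/457647) = 377588/447 - 46333/152549 = 57579960961/68189403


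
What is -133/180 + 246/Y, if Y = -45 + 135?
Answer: 359/180 ≈ 1.9944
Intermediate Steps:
Y = 90
-133/180 + 246/Y = -133/180 + 246/90 = -133*1/180 + 246*(1/90) = -133/180 + 41/15 = 359/180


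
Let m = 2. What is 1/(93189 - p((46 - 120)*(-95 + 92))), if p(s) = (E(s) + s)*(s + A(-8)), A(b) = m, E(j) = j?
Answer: -1/6267 ≈ -0.00015957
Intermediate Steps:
A(b) = 2
p(s) = 2*s*(2 + s) (p(s) = (s + s)*(s + 2) = (2*s)*(2 + s) = 2*s*(2 + s))
1/(93189 - p((46 - 120)*(-95 + 92))) = 1/(93189 - 2*(46 - 120)*(-95 + 92)*(2 + (46 - 120)*(-95 + 92))) = 1/(93189 - 2*(-74*(-3))*(2 - 74*(-3))) = 1/(93189 - 2*222*(2 + 222)) = 1/(93189 - 2*222*224) = 1/(93189 - 1*99456) = 1/(93189 - 99456) = 1/(-6267) = -1/6267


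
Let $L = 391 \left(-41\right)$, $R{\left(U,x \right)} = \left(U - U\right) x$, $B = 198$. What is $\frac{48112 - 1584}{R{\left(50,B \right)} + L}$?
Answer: $- \frac{46528}{16031} \approx -2.9024$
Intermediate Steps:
$R{\left(U,x \right)} = 0$ ($R{\left(U,x \right)} = 0 x = 0$)
$L = -16031$
$\frac{48112 - 1584}{R{\left(50,B \right)} + L} = \frac{48112 - 1584}{0 - 16031} = \frac{46528}{-16031} = 46528 \left(- \frac{1}{16031}\right) = - \frac{46528}{16031}$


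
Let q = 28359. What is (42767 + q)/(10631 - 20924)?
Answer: -71126/10293 ≈ -6.9101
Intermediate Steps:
(42767 + q)/(10631 - 20924) = (42767 + 28359)/(10631 - 20924) = 71126/(-10293) = 71126*(-1/10293) = -71126/10293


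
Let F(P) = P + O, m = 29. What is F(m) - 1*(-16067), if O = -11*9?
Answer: 15997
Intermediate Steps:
O = -99
F(P) = -99 + P (F(P) = P - 99 = -99 + P)
F(m) - 1*(-16067) = (-99 + 29) - 1*(-16067) = -70 + 16067 = 15997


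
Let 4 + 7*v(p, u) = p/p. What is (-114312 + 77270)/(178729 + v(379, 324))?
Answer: -129647/625550 ≈ -0.20725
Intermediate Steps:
v(p, u) = -3/7 (v(p, u) = -4/7 + (p/p)/7 = -4/7 + (⅐)*1 = -4/7 + ⅐ = -3/7)
(-114312 + 77270)/(178729 + v(379, 324)) = (-114312 + 77270)/(178729 - 3/7) = -37042/1251100/7 = -37042*7/1251100 = -129647/625550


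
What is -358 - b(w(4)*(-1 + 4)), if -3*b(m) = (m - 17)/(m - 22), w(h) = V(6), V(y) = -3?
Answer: -33268/93 ≈ -357.72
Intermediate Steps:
w(h) = -3
b(m) = -(-17 + m)/(3*(-22 + m)) (b(m) = -(m - 17)/(3*(m - 22)) = -(-17 + m)/(3*(-22 + m)))
-358 - b(w(4)*(-1 + 4)) = -358 - (17 - (-3)*(-1 + 4))/(3*(-22 - 3*(-1 + 4))) = -358 - (17 - (-3)*3)/(3*(-22 - 3*3)) = -358 - (17 - 1*(-9))/(3*(-22 - 9)) = -358 - (17 + 9)/(3*(-31)) = -358 - (-1)*26/(3*31) = -358 - 1*(-26/93) = -358 + 26/93 = -33268/93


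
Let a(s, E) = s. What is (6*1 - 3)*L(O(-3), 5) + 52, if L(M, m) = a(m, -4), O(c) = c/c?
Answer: 67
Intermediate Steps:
O(c) = 1
L(M, m) = m
(6*1 - 3)*L(O(-3), 5) + 52 = (6*1 - 3)*5 + 52 = (6 - 3)*5 + 52 = 3*5 + 52 = 15 + 52 = 67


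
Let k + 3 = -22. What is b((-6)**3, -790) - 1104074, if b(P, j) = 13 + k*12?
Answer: -1104361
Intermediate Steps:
k = -25 (k = -3 - 22 = -25)
b(P, j) = -287 (b(P, j) = 13 - 25*12 = 13 - 300 = -287)
b((-6)**3, -790) - 1104074 = -287 - 1104074 = -1104361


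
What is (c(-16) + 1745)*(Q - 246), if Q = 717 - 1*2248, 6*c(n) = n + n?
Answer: -9274163/3 ≈ -3.0914e+6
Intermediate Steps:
c(n) = n/3 (c(n) = (n + n)/6 = (2*n)/6 = n/3)
Q = -1531 (Q = 717 - 2248 = -1531)
(c(-16) + 1745)*(Q - 246) = ((1/3)*(-16) + 1745)*(-1531 - 246) = (-16/3 + 1745)*(-1777) = (5219/3)*(-1777) = -9274163/3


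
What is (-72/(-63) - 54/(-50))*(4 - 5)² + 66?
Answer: 11939/175 ≈ 68.223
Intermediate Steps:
(-72/(-63) - 54/(-50))*(4 - 5)² + 66 = (-72*(-1/63) - 54*(-1/50))*(-1)² + 66 = (8/7 + 27/25)*1 + 66 = (389/175)*1 + 66 = 389/175 + 66 = 11939/175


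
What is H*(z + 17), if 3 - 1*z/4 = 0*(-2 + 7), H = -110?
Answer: -3190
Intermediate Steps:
z = 12 (z = 12 - 0*(-2 + 7) = 12 - 0*5 = 12 - 4*0 = 12 + 0 = 12)
H*(z + 17) = -110*(12 + 17) = -110*29 = -3190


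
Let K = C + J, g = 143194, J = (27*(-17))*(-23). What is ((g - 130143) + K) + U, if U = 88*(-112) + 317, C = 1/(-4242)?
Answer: 59680697/4242 ≈ 14069.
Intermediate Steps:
C = -1/4242 ≈ -0.00023574
J = 10557 (J = -459*(-23) = 10557)
K = 44782793/4242 (K = -1/4242 + 10557 = 44782793/4242 ≈ 10557.)
U = -9539 (U = -9856 + 317 = -9539)
((g - 130143) + K) + U = ((143194 - 130143) + 44782793/4242) - 9539 = (13051 + 44782793/4242) - 9539 = 100145135/4242 - 9539 = 59680697/4242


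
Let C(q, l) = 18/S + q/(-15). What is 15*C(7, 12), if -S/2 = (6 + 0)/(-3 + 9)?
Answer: -142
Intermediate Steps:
S = -2 (S = -2*(6 + 0)/(-3 + 9) = -12/6 = -2*1 = -2)
C(q, l) = -9 - q/15 (C(q, l) = 18/(-2) + q/(-15) = 18*(-½) + q*(-1/15) = -9 - q/15)
15*C(7, 12) = 15*(-9 - 1/15*7) = 15*(-9 - 7/15) = 15*(-142/15) = -142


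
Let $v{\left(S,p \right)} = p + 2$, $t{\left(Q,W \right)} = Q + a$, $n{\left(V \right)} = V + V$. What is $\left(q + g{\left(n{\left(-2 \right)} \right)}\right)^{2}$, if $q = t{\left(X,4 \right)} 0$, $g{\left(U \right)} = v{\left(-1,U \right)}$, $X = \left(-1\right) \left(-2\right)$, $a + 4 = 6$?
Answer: $4$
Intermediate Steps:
$a = 2$ ($a = -4 + 6 = 2$)
$X = 2$
$n{\left(V \right)} = 2 V$
$t{\left(Q,W \right)} = 2 + Q$ ($t{\left(Q,W \right)} = Q + 2 = 2 + Q$)
$v{\left(S,p \right)} = 2 + p$
$g{\left(U \right)} = 2 + U$
$q = 0$ ($q = \left(2 + 2\right) 0 = 4 \cdot 0 = 0$)
$\left(q + g{\left(n{\left(-2 \right)} \right)}\right)^{2} = \left(0 + \left(2 + 2 \left(-2\right)\right)\right)^{2} = \left(0 + \left(2 - 4\right)\right)^{2} = \left(0 - 2\right)^{2} = \left(-2\right)^{2} = 4$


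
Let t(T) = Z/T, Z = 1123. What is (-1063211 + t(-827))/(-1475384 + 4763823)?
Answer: -879276620/2719539053 ≈ -0.32332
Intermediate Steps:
t(T) = 1123/T
(-1063211 + t(-827))/(-1475384 + 4763823) = (-1063211 + 1123/(-827))/(-1475384 + 4763823) = (-1063211 + 1123*(-1/827))/3288439 = (-1063211 - 1123/827)*(1/3288439) = -879276620/827*1/3288439 = -879276620/2719539053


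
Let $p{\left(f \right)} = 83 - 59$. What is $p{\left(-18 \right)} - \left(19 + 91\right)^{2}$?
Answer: $-12076$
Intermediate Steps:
$p{\left(f \right)} = 24$ ($p{\left(f \right)} = 83 - 59 = 24$)
$p{\left(-18 \right)} - \left(19 + 91\right)^{2} = 24 - \left(19 + 91\right)^{2} = 24 - 110^{2} = 24 - 12100 = -12076$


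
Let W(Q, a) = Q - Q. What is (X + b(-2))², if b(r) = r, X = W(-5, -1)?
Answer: 4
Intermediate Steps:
W(Q, a) = 0
X = 0
(X + b(-2))² = (0 - 2)² = (-2)² = 4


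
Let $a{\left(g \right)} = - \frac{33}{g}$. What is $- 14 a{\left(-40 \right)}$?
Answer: $- \frac{231}{20} \approx -11.55$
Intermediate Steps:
$- 14 a{\left(-40 \right)} = - 14 \left(- \frac{33}{-40}\right) = - 14 \left(\left(-33\right) \left(- \frac{1}{40}\right)\right) = \left(-14\right) \frac{33}{40} = - \frac{231}{20}$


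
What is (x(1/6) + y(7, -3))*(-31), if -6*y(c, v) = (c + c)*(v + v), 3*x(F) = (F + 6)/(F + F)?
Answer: -3751/6 ≈ -625.17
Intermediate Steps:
x(F) = (6 + F)/(6*F) (x(F) = ((F + 6)/(F + F))/3 = ((6 + F)/((2*F)))/3 = ((6 + F)*(1/(2*F)))/3 = ((6 + F)/(2*F))/3 = (6 + F)/(6*F))
y(c, v) = -2*c*v/3 (y(c, v) = -(c + c)*(v + v)/6 = -2*c*2*v/6 = -2*c*v/3)
(x(1/6) + y(7, -3))*(-31) = ((6 + 1/6)/(6*(1/6)) - 2/3*7*(-3))*(-31) = ((6 + 1/6)/(6*(1/6)) + 14)*(-31) = ((1/6)*6*(37/6) + 14)*(-31) = (37/6 + 14)*(-31) = (121/6)*(-31) = -3751/6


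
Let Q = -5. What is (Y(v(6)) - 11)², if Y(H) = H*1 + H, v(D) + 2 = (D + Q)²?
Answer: 169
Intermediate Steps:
v(D) = -2 + (-5 + D)² (v(D) = -2 + (D - 5)² = -2 + (-5 + D)²)
Y(H) = 2*H (Y(H) = H + H = 2*H)
(Y(v(6)) - 11)² = (2*(-2 + (-5 + 6)²) - 11)² = (2*(-2 + 1²) - 11)² = (2*(-2 + 1) - 11)² = (2*(-1) - 11)² = (-2 - 11)² = (-13)² = 169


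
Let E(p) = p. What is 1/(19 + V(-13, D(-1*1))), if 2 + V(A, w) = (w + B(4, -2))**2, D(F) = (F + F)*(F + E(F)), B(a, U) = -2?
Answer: 1/21 ≈ 0.047619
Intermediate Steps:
D(F) = 4*F**2 (D(F) = (F + F)*(F + F) = (2*F)*(2*F) = 4*F**2)
V(A, w) = -2 + (-2 + w)**2 (V(A, w) = -2 + (w - 2)**2 = -2 + (-2 + w)**2)
1/(19 + V(-13, D(-1*1))) = 1/(19 + (-2 + (-2 + 4*(-1*1)**2)**2)) = 1/(19 + (-2 + (-2 + 4*(-1)**2)**2)) = 1/(19 + (-2 + (-2 + 4*1)**2)) = 1/(19 + (-2 + (-2 + 4)**2)) = 1/(19 + (-2 + 2**2)) = 1/(19 + (-2 + 4)) = 1/(19 + 2) = 1/21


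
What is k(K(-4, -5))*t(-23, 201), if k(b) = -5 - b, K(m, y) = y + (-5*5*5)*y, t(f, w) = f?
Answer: 14375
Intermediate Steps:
K(m, y) = -124*y (K(m, y) = y + (-25*5)*y = y - 125*y = -124*y)
k(K(-4, -5))*t(-23, 201) = (-5 - (-124)*(-5))*(-23) = (-5 - 1*620)*(-23) = (-5 - 620)*(-23) = -625*(-23) = 14375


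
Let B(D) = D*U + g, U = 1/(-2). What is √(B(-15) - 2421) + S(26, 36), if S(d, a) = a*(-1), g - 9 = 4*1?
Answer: -36 + I*√9602/2 ≈ -36.0 + 48.995*I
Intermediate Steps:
U = -½ (U = 1*(-½) = -½ ≈ -0.50000)
g = 13 (g = 9 + 4*1 = 9 + 4 = 13)
S(d, a) = -a
B(D) = 13 - D/2 (B(D) = D*(-½) + 13 = -D/2 + 13 = 13 - D/2)
√(B(-15) - 2421) + S(26, 36) = √((13 - ½*(-15)) - 2421) - 1*36 = √((13 + 15/2) - 2421) - 36 = √(41/2 - 2421) - 36 = √(-4801/2) - 36 = I*√9602/2 - 36 = -36 + I*√9602/2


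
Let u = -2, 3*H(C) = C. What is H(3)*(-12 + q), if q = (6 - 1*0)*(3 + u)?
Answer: -6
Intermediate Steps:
H(C) = C/3
q = 6 (q = (6 - 1*0)*(3 - 2) = (6 + 0)*1 = 6*1 = 6)
H(3)*(-12 + q) = ((⅓)*3)*(-12 + 6) = 1*(-6) = -6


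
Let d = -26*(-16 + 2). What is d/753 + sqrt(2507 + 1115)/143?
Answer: 364/753 + sqrt(3622)/143 ≈ 0.90426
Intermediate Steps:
d = 364 (d = -26*(-14) = 364)
d/753 + sqrt(2507 + 1115)/143 = 364/753 + sqrt(2507 + 1115)/143 = 364*(1/753) + sqrt(3622)*(1/143) = 364/753 + sqrt(3622)/143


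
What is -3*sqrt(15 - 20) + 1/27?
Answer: 1/27 - 3*I*sqrt(5) ≈ 0.037037 - 6.7082*I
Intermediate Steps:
-3*sqrt(15 - 20) + 1/27 = -3*I*sqrt(5) + 1/27 = 1/27 - 3*I*sqrt(5)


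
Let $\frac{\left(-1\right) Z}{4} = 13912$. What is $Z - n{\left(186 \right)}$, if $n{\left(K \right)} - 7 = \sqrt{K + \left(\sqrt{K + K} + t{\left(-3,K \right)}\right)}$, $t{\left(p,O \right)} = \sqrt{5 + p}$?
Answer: $-55655 - \sqrt{186 + \sqrt{2} + 2 \sqrt{93}} \approx -55669.0$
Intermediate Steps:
$Z = -55648$ ($Z = \left(-4\right) 13912 = -55648$)
$n{\left(K \right)} = 7 + \sqrt{K + \sqrt{2} + \sqrt{2} \sqrt{K}}$ ($n{\left(K \right)} = 7 + \sqrt{K + \left(\sqrt{K + K} + \sqrt{5 - 3}\right)} = 7 + \sqrt{K + \left(\sqrt{2 K} + \sqrt{2}\right)} = 7 + \sqrt{K + \left(\sqrt{2} \sqrt{K} + \sqrt{2}\right)} = 7 + \sqrt{K + \left(\sqrt{2} + \sqrt{2} \sqrt{K}\right)} = 7 + \sqrt{K + \sqrt{2} + \sqrt{2} \sqrt{K}}$)
$Z - n{\left(186 \right)} = -55648 - \left(7 + \sqrt{186 + \sqrt{2} + \sqrt{2} \sqrt{186}}\right) = -55648 - \left(7 + \sqrt{186 + \sqrt{2} + 2 \sqrt{93}}\right) = -55655 - \sqrt{186 + \sqrt{2} + 2 \sqrt{93}}$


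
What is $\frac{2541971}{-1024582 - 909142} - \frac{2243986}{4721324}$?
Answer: $- \frac{4085179568367}{2282434382644} \approx -1.7898$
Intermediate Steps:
$\frac{2541971}{-1024582 - 909142} - \frac{2243986}{4721324} = \frac{2541971}{-1933724} - \frac{1121993}{2360662} = 2541971 \left(- \frac{1}{1933724}\right) - \frac{1121993}{2360662} = - \frac{2541971}{1933724} - \frac{1121993}{2360662} = - \frac{4085179568367}{2282434382644}$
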